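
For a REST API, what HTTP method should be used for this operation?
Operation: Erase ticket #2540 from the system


GET = read, POST = create, PUT = update/replace, DELETE = remove
This operation is a removal.
DELETE


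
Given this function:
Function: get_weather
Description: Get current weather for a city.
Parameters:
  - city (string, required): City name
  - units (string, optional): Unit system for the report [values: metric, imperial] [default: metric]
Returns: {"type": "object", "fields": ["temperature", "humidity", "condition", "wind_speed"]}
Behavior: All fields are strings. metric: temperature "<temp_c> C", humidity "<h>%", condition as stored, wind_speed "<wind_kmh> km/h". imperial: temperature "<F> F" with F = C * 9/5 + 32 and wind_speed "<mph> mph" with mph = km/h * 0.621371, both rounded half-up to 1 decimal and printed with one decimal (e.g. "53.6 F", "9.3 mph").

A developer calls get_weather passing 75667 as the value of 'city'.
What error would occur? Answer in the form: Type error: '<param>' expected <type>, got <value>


Spec: 'city' is declared as string; 75667 is an integer.
Type error: 'city' expected string, got 75667


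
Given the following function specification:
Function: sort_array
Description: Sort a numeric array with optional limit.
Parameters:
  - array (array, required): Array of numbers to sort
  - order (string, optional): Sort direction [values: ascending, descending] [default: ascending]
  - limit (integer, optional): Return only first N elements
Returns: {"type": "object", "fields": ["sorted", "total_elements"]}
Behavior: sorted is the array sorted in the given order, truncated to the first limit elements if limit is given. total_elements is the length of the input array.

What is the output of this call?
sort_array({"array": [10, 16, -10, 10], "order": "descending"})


sorted descending: [16, 10, 10, -10]
total_elements = len(input) = 4
Output:
{"sorted": [16, 10, 10, -10], "total_elements": 4}


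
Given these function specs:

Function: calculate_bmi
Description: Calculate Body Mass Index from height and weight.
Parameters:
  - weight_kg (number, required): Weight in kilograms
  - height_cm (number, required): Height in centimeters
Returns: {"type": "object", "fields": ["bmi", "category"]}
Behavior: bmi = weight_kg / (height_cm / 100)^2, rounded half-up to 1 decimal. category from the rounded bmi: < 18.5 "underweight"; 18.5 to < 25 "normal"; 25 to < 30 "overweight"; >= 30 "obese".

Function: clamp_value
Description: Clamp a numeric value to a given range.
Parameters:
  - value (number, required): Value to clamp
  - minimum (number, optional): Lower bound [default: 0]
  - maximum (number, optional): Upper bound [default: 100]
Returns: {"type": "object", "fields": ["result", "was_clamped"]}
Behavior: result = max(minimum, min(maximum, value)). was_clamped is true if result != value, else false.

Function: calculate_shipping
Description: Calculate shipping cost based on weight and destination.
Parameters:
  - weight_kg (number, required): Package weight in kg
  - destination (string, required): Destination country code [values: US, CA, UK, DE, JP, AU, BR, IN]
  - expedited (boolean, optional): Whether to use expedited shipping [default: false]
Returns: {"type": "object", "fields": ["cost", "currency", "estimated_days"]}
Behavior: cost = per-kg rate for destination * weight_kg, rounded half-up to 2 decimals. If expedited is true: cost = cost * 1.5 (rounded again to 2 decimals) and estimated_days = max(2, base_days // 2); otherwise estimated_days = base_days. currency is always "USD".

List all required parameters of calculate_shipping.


Parameters of calculate_shipping and their required/optional flag:
  weight_kg: required
  destination: required
  expedited: optional
destination, weight_kg


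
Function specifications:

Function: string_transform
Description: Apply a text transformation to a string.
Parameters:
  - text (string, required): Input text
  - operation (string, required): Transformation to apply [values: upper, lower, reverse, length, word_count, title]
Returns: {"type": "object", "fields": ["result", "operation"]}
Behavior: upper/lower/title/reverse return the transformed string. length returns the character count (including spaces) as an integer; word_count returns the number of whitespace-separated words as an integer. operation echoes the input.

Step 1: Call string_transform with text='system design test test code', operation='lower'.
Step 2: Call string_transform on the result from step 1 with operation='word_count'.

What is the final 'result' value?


Step 1: string_transform(text='system design test test code', operation='lower')
  -> result = 'system design test test code'
Step 2: string_transform(text='system design test test code', operation='word_count')
  words: system, design, test, test, code -> 5
  -> result = 5
5


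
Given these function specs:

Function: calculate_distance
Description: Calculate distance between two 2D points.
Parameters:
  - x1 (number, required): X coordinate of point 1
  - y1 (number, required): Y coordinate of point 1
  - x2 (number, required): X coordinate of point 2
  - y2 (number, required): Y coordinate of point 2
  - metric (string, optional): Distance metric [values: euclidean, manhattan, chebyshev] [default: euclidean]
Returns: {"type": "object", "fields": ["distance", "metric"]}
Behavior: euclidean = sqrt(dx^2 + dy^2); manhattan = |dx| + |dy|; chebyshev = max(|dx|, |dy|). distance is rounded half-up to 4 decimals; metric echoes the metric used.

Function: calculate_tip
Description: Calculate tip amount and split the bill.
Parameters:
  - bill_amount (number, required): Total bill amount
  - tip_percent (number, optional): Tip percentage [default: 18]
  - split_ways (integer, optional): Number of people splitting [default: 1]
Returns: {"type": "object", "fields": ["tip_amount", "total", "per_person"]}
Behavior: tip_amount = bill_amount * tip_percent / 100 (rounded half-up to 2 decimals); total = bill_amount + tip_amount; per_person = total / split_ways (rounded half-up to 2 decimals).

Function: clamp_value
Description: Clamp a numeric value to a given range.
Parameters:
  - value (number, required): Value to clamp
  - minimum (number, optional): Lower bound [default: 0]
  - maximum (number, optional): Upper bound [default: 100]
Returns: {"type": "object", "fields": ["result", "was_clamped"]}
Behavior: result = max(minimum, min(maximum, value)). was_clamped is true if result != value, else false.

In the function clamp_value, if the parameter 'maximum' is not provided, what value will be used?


The clamp_value spec declares:
  - maximum (number, optional): Upper bound [default: 100]
Default:
100


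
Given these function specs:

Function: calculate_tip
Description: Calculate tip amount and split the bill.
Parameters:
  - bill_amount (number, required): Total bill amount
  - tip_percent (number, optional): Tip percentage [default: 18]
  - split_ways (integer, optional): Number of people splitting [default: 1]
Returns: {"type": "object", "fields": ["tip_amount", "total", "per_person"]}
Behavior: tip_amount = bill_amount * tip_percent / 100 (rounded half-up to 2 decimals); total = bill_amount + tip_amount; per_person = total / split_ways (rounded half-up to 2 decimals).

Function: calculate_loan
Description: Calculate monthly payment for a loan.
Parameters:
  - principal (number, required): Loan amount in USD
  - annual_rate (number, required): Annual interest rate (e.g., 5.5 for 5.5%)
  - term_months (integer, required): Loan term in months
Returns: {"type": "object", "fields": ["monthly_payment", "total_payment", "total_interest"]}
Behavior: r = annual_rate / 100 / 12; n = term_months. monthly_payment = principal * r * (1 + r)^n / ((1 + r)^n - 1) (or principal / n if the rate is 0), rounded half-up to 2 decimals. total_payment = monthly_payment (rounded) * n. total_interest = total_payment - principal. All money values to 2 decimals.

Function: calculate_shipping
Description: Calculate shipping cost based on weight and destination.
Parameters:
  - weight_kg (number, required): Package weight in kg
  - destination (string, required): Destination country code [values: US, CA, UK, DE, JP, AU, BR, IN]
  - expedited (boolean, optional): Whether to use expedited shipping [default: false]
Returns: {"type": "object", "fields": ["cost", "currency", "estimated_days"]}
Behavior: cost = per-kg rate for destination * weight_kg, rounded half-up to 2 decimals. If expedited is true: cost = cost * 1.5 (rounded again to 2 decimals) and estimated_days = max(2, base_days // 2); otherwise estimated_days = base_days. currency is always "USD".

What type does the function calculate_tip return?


The calculate_tip spec declares Returns: {"type": "object", "fields": ["tip_amount", "total", "per_person"]}
Type:
object


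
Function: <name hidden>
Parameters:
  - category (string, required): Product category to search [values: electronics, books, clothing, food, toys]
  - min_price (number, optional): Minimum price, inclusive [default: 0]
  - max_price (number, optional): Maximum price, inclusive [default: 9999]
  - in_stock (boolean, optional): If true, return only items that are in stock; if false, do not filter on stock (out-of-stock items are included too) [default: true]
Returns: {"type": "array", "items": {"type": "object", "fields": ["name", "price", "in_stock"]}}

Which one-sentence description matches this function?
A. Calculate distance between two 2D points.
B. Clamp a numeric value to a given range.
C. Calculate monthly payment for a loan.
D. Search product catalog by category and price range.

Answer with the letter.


Parameters category, min_price, max_price, in_stock and return "array" fit: Search product catalog by category and price range.
D


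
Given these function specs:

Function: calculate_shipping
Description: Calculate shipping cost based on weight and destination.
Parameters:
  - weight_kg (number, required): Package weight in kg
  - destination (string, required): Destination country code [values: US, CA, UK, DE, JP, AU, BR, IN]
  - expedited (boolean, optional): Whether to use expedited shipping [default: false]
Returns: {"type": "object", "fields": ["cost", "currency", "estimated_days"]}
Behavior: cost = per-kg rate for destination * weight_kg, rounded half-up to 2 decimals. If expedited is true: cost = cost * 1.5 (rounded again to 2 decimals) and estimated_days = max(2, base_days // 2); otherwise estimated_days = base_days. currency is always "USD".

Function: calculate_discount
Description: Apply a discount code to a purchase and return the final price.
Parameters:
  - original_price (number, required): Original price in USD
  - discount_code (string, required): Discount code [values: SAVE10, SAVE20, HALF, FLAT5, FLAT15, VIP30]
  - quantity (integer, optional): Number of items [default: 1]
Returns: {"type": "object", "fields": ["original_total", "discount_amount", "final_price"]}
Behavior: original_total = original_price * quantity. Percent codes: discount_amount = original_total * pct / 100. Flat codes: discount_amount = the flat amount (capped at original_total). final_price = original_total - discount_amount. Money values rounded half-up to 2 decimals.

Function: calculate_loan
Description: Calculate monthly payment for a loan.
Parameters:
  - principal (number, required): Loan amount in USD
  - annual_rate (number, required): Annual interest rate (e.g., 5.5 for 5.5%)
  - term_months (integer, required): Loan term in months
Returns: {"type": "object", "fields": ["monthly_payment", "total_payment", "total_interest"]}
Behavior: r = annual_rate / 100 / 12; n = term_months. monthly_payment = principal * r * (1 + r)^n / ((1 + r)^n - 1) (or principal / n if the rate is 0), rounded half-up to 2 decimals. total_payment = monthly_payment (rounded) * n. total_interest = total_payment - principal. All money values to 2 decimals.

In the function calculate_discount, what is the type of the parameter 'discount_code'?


The calculate_discount spec declares:
  - discount_code (string, required): Discount code [values: SAVE10, SAVE20, HALF, FLAT5, FLAT15, VIP30]
Type:
string


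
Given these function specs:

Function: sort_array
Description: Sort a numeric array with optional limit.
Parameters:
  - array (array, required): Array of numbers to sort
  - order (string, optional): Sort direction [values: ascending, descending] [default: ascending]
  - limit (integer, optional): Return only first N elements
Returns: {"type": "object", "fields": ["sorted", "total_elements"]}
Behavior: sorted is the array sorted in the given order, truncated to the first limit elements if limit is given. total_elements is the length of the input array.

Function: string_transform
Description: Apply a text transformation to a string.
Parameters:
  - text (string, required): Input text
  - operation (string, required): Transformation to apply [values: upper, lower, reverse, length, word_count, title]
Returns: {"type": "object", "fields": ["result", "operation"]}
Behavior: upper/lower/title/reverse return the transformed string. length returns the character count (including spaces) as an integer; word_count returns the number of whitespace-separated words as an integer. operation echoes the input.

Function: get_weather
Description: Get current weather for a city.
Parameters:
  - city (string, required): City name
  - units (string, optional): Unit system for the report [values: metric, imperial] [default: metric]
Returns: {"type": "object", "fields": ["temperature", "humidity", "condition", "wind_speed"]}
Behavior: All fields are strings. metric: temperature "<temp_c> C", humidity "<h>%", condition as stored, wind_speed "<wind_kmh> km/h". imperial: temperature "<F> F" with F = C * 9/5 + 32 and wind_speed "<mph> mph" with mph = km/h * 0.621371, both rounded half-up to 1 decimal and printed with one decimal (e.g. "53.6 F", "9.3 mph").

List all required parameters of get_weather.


Parameters of get_weather and their required/optional flag:
  city: required
  units: optional
city


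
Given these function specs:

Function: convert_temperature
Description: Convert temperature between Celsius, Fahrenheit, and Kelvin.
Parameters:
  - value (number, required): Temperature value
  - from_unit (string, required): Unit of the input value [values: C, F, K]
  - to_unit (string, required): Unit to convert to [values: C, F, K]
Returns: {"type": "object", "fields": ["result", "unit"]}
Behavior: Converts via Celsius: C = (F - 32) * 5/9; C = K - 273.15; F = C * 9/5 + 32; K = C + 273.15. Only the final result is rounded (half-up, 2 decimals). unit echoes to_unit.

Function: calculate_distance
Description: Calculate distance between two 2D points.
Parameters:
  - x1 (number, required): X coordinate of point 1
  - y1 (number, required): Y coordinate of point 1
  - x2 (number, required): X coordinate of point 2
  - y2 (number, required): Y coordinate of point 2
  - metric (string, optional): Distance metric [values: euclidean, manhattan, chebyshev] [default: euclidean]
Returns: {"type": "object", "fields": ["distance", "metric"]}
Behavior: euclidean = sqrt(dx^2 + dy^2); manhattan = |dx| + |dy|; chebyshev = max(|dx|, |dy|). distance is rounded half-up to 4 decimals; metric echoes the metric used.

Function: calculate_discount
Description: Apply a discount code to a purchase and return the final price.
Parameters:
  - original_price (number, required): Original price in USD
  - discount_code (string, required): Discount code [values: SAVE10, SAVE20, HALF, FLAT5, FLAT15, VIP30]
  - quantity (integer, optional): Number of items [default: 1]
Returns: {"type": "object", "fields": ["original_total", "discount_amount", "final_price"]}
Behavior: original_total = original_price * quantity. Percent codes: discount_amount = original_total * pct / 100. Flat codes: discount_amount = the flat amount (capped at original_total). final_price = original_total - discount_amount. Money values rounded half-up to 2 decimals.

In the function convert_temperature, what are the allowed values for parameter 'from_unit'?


The convert_temperature spec declares:
  - from_unit (string, required): Unit of the input value [values: C, F, K]
Allowed values:
C, F, K


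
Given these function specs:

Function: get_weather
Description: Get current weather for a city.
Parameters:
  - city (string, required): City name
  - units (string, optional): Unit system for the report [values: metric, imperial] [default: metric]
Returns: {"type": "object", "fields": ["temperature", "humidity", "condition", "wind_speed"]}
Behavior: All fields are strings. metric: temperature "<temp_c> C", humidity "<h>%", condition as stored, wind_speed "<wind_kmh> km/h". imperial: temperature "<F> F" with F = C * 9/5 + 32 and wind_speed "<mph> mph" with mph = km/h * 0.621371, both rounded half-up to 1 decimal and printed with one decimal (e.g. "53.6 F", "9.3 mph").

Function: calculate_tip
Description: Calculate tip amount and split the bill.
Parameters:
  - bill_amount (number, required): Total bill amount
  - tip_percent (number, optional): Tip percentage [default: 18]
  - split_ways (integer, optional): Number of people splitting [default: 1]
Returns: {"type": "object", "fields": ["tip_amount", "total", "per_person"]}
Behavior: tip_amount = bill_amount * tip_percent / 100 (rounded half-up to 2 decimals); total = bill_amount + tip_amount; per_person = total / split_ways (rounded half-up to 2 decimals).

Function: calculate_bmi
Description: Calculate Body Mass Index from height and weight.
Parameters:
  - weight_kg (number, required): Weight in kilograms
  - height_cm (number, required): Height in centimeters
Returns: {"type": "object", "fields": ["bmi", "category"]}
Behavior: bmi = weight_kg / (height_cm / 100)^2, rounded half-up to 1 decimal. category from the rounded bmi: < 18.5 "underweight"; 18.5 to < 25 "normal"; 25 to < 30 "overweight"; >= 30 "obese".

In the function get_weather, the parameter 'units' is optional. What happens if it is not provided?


The get_weather spec declares:
  - units (string, optional): Unit system for the report [values: metric, imperial] [default: metric]
It defaults to metric


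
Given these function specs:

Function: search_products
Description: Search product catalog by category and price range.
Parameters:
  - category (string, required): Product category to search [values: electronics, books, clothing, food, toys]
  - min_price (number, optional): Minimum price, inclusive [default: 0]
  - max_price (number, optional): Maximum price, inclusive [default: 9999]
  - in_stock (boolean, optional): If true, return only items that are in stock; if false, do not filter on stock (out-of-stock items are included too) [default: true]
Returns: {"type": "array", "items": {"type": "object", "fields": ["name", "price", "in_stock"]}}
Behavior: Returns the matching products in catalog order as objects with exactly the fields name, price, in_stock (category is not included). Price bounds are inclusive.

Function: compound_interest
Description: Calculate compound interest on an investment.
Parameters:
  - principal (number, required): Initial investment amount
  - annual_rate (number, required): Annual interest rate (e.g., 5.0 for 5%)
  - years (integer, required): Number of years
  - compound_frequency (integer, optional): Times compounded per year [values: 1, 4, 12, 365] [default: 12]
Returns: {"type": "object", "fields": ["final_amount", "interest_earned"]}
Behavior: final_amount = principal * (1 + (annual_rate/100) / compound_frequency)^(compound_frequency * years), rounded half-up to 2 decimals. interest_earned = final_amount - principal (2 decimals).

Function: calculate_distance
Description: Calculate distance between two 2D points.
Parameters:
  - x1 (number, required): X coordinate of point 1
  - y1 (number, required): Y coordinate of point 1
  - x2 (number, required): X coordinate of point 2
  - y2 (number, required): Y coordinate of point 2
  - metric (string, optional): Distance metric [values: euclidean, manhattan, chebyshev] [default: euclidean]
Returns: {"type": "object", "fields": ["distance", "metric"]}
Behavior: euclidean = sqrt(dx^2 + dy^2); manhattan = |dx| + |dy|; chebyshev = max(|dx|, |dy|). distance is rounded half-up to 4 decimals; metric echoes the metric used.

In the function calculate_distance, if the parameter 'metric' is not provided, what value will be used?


The calculate_distance spec declares:
  - metric (string, optional): Distance metric [values: euclidean, manhattan, chebyshev] [default: euclidean]
Default:
euclidean


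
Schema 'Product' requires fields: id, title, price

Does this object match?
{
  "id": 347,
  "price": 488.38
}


Checking required fields...
Missing: title
Invalid - missing required field 'title'


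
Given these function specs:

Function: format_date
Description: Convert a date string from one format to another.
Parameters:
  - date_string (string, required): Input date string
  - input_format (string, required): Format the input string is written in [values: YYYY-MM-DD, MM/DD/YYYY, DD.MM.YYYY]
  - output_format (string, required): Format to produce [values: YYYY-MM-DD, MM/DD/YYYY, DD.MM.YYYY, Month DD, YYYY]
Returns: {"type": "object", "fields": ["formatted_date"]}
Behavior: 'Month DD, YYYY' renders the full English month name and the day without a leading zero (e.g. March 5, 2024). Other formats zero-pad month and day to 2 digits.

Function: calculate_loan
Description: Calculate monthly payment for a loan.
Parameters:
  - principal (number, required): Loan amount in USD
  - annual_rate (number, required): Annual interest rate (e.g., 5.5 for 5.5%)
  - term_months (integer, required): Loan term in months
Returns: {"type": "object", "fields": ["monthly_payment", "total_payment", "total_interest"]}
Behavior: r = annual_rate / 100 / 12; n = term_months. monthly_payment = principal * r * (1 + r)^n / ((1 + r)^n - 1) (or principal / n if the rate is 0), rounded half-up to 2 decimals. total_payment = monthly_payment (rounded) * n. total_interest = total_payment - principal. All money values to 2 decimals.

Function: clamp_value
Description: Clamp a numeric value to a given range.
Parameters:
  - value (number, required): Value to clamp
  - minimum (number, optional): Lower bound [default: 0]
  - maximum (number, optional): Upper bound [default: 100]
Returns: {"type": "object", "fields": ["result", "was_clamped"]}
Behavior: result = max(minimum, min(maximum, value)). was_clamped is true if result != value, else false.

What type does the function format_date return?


The format_date spec declares Returns: {"type": "object", "fields": ["formatted_date"]}
Type:
object


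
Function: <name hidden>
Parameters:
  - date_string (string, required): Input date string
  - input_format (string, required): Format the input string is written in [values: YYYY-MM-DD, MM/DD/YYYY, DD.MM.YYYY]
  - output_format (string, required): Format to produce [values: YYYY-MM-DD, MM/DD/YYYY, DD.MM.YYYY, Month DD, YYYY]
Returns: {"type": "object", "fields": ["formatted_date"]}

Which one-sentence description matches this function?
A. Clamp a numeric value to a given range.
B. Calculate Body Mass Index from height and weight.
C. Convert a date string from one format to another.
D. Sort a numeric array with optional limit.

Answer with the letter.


Parameters date_string, input_format, output_format and return ["formatted_date"] fit: Convert a date string from one format to another.
C


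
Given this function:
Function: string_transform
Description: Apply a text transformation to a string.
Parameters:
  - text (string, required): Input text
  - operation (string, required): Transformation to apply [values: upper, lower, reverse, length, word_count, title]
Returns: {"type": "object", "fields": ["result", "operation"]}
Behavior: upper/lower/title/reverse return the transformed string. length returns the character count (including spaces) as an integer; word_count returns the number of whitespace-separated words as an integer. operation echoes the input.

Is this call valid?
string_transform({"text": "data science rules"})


Checking required parameters...
Missing required parameter: operation
Invalid - missing required parameter 'operation'


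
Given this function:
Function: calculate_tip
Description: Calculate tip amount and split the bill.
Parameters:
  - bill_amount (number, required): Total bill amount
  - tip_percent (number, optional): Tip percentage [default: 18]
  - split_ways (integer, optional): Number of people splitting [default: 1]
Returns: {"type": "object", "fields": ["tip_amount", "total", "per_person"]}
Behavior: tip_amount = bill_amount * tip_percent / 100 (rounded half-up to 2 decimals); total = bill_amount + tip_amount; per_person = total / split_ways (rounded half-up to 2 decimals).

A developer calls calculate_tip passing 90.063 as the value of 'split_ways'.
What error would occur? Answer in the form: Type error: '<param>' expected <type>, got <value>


Spec: 'split_ways' is declared as integer; 90.063 is a non-integer number.
Type error: 'split_ways' expected integer, got 90.063


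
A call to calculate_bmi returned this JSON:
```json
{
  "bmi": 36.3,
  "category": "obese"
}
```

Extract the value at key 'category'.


obese


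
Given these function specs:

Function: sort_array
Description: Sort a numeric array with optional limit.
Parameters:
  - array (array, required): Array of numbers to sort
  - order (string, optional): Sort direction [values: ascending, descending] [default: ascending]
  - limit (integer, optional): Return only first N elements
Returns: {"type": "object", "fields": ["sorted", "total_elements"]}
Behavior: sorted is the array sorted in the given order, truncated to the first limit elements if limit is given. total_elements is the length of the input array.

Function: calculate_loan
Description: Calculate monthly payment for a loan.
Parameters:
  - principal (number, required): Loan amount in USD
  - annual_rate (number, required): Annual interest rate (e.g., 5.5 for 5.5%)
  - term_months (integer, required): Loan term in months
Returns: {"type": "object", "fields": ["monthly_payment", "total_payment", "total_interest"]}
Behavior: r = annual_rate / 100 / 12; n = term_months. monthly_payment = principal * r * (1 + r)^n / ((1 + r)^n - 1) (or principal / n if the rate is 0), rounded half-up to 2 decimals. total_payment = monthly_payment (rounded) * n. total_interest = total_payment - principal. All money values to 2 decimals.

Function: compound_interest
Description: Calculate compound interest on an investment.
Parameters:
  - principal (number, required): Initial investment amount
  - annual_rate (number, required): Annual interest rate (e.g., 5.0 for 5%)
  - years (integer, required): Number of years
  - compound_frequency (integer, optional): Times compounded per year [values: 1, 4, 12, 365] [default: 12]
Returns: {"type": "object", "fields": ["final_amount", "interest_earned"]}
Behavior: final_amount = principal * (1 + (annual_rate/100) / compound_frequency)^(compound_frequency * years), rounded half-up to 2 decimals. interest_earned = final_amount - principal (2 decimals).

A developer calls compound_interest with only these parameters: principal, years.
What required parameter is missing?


Required parameters: principal, annual_rate, years
Provided: principal, years
Missing: annual_rate
annual_rate


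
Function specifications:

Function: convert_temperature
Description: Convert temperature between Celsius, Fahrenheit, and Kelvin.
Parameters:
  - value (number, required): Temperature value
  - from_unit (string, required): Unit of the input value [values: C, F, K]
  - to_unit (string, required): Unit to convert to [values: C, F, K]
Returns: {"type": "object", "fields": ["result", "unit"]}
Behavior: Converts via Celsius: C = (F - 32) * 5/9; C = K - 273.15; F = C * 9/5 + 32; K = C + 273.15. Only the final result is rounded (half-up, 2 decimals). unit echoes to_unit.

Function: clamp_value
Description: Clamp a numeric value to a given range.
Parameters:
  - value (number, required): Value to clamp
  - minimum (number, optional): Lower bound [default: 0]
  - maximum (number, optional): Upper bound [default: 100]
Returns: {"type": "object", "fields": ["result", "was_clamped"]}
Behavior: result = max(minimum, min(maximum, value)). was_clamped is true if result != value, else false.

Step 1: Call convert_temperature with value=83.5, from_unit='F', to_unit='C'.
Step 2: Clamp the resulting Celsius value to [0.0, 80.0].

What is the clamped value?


Step 1: convert_temperature(value=83.5, from_unit=F, to_unit=C)
  To C: (83.5 - 32) * 5/9 = 28.611111
  Target is C: 28.611111
  Round to 2 decimals: 28.61
  -> result = 28.61 C
Step 2: clamp_value(value=28.61, minimum=0.0, maximum=80.0)
  result = max(0.0, min(80.0, 28.61)) = max(0.0, 28.61) = 28.61
  was_clamped = (28.61 != 28.61) = false
  -> result = 28.61
28.61


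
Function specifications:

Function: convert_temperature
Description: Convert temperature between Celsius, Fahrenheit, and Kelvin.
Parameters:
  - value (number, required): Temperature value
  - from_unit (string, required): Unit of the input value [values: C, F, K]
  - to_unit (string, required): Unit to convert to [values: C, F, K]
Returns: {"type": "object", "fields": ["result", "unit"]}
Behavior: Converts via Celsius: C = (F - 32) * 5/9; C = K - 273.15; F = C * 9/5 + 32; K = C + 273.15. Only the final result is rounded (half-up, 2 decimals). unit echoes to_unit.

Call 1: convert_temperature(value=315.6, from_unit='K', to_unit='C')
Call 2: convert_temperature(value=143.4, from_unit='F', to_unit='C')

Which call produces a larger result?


Call 1:
  To C: 315.6 - 273.15 = 42.45
  Target is C: 42.45
  Round to 2 decimals: 42.45
  -> 42.45 C
Call 2:
  To C: (143.4 - 32) * 5/9 = 61.888889
  Target is C: 61.888889
  Round to 2 decimals: 61.89
  -> 61.89 C
Call 2 (61.89 C)


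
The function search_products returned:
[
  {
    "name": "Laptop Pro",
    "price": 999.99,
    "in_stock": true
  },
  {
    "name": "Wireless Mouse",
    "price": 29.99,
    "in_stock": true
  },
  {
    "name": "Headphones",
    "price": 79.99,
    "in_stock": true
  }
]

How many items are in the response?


Items: Laptop Pro, Wireless Mouse, Headphones
3


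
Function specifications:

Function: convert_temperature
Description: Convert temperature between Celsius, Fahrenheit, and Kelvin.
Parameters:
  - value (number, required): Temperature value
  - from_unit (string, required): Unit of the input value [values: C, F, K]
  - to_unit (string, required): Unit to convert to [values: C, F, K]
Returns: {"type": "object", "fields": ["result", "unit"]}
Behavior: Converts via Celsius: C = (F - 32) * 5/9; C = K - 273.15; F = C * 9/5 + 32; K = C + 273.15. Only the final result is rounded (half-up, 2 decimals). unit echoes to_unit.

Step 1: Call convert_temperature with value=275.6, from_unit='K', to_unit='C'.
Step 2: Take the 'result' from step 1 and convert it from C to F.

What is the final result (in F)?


Step 1: convert_temperature(value=275.6, from_unit=K, to_unit=C)
  To C: 275.6 - 273.15 = 2.45
  Target is C: 2.45
  Round to 2 decimals: 2.45
  -> result = 2.45 C
Step 2: convert_temperature(value=2.45, from_unit=C, to_unit=F)
  Input already in C: 2.45
  To F: 2.45 * 9/5 + 32 = 36.41
  Round to 2 decimals: 36.41
  -> result = 36.41 F
36.41 F


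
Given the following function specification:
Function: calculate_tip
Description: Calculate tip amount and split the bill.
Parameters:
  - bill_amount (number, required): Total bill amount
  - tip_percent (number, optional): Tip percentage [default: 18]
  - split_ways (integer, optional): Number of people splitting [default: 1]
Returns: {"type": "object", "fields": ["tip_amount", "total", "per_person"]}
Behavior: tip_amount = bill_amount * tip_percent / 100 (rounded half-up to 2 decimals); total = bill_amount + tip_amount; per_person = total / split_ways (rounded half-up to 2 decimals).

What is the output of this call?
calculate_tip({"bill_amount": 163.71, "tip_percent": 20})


Defaults applied: split_ways=1
tip_amount = 163.71 * 20/100 = 32.742 -> 32.74
total = 163.71 + 32.74 = 196.45
per_person = 196.45 / 1 = 196.45 -> 196.45
Output:
{"tip_amount": 32.74, "total": 196.45, "per_person": 196.45}


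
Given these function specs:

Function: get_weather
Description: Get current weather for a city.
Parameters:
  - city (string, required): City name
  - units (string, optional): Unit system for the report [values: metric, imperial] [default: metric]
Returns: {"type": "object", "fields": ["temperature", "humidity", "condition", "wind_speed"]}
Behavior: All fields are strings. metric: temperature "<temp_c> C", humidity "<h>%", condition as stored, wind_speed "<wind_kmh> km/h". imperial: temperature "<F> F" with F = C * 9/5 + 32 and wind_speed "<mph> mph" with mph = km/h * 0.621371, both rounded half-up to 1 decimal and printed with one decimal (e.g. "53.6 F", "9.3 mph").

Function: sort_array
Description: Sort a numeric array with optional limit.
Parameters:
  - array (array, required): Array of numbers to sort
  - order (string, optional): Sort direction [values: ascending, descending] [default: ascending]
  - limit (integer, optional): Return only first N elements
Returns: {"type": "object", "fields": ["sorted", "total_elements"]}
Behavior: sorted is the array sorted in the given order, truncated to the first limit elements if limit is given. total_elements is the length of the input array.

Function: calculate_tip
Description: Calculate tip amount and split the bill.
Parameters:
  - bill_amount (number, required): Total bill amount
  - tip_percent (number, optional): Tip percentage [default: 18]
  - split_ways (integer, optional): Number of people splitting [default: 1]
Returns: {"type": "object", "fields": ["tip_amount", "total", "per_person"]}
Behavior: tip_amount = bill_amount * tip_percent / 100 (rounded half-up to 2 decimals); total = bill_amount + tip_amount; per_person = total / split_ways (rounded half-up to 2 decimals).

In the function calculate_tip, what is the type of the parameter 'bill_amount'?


The calculate_tip spec declares:
  - bill_amount (number, required): Total bill amount
Type:
number


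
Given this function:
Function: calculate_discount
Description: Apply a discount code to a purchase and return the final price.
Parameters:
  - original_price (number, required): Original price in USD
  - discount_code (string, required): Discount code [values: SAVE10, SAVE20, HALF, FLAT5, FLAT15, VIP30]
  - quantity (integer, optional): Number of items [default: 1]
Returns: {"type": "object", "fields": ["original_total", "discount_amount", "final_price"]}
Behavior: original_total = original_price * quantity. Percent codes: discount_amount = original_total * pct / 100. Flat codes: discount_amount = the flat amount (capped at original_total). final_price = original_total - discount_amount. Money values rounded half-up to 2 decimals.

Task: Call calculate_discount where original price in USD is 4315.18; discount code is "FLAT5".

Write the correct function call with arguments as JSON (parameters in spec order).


Mapping each described value to its parameter name:
  'Original price in USD' -> original_price = 4315.18
  'Discount code' -> discount_code = "FLAT5"
calculate_discount({"original_price": 4315.18, "discount_code": "FLAT5"})


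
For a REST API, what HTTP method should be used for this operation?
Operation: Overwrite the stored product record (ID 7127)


GET = read, POST = create, PUT = update/replace, DELETE = remove
This operation is an update/replace.
PUT


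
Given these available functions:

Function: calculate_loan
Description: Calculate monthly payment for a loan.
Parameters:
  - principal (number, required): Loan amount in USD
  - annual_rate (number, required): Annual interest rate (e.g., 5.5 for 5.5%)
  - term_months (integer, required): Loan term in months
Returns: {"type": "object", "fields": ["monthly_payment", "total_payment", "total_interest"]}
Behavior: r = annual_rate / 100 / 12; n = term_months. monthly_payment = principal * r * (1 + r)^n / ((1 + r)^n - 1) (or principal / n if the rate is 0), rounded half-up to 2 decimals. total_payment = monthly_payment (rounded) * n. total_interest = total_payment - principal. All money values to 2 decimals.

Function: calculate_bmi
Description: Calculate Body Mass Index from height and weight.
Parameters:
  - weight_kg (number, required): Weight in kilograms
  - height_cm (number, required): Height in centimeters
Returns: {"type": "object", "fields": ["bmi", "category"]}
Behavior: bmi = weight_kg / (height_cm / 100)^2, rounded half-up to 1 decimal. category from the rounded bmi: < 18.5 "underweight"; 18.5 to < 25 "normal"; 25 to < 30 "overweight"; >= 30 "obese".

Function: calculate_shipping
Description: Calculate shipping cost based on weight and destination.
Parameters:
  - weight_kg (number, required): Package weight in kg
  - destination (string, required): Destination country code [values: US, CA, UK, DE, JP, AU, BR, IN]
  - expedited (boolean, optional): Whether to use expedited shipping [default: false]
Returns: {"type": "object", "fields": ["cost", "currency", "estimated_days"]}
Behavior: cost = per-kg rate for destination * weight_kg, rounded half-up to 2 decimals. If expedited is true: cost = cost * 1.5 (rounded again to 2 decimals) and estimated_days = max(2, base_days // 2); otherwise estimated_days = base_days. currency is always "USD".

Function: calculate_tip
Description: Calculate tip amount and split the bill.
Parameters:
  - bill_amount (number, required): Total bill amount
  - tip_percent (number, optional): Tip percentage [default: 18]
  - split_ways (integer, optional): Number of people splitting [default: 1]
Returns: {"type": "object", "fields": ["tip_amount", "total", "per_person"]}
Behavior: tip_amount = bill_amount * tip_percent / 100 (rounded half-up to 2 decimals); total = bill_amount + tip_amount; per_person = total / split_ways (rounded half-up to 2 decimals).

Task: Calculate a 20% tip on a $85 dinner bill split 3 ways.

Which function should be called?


The task needs a function whose description is: Calculate tip amount and split the bill.
calculate_tip


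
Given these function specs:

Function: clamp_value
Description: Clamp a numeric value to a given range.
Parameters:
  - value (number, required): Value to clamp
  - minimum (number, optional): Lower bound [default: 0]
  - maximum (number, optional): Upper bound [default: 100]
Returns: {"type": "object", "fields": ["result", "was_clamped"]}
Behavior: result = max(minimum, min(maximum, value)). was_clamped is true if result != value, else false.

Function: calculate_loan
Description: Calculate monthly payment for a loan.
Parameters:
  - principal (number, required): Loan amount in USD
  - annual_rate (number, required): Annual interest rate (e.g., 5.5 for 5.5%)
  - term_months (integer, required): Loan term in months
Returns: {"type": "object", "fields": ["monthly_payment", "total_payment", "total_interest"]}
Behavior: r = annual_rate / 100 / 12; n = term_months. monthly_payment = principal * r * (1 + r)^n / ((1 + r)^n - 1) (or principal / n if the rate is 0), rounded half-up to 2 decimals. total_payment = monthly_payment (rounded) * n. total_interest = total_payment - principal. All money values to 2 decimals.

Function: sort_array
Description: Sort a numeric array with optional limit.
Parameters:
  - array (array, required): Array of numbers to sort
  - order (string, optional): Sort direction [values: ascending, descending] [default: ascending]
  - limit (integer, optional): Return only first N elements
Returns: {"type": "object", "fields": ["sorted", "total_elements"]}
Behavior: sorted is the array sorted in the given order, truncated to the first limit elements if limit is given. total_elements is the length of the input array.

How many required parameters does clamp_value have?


Parameters of clamp_value: value (required), minimum (optional), maximum (optional)
Required count:
1


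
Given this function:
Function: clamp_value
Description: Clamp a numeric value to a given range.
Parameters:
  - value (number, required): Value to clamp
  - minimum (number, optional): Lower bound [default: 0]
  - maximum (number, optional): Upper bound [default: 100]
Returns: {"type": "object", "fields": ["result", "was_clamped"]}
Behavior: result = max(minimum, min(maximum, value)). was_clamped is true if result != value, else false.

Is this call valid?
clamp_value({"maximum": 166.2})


Checking required parameters...
Missing required parameter: value
Invalid - missing required parameter 'value'
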